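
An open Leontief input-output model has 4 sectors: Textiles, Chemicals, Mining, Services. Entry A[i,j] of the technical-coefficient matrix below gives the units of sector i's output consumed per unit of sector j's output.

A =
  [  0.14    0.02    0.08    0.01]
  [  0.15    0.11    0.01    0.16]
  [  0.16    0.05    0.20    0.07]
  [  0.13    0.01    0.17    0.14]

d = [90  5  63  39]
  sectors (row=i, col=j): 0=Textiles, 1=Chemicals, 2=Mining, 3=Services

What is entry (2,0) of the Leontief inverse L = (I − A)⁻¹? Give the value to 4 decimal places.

Form M = I − A:
  [  0.86   -0.02   -0.08   -0.01]
  [ -0.15    0.89   -0.01   -0.16]
  [ -0.16   -0.05    0.80   -0.07]
  [ -0.13   -0.01   -0.17    0.86]
Leontief inverse L = M⁻¹:
  [  1.1970    0.0344    0.1266    0.0306]
  [  0.2477    1.1365    0.0860    0.2213]
  [  0.2757    0.0809    1.3050    0.1245]
  [  0.2383    0.0344    0.2781    1.1946]
Total output x = L · d:
  x_0 = 1.1970·90 + 0.0344·5 + 0.1266·63 + 0.0306·39 = 117.0711
  x_1 = 0.2477·90 + 1.1365·5 + 0.0860·63 + 0.2213·39 = 42.0232
  x_2 = 0.2757·90 + 0.0809·5 + 1.3050·63 + 0.1245·39 = 112.2922
  x_3 = 0.2383·90 + 0.0344·5 + 0.2781·63 + 1.1946·39 = 85.7316

L[2,0] = 0.2757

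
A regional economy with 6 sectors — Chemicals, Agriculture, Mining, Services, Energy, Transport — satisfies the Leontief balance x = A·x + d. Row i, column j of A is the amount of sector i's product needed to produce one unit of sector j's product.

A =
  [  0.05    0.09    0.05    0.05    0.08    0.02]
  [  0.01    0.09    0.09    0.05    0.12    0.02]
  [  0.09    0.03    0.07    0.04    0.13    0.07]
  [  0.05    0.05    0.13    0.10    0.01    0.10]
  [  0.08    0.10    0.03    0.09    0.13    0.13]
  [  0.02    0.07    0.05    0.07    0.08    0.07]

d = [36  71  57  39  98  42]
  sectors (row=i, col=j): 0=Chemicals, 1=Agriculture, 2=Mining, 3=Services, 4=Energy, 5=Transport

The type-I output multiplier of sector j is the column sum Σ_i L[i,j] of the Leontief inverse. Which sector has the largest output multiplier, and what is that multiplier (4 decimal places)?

Form M = I − A:
  [  0.95   -0.09   -0.05   -0.05   -0.08   -0.02]
  [ -0.01    0.91   -0.09   -0.05   -0.12   -0.02]
  [ -0.09   -0.03    0.93   -0.04   -0.13   -0.07]
  [ -0.05   -0.05   -0.13    0.90   -0.01   -0.10]
  [ -0.08   -0.10   -0.03   -0.09    0.87   -0.13]
  [ -0.02   -0.07   -0.05   -0.07   -0.08    0.93]
Leontief inverse L = M⁻¹:
  [  1.0804    0.1348    0.0916    0.0902    0.1384    0.0621]
  [  0.0475    1.1399    0.1364    0.0967    0.1898    0.0727]
  [  0.1314    0.0871    1.1170    0.0920    0.2038    0.1272]
  [  0.0888    0.0982    0.1856    1.1493    0.0766    0.1523]
  [  0.1262    0.1739    0.0959    0.1586    1.2197    0.2012]
  [  0.0514    0.1157    0.0945    0.1143    0.1389    1.1177]
Total output x = L · d:
  x_0 = 1.0804·36 + 0.1348·71 + 0.0916·57 + 0.0902·39 + 0.1384·98 + 0.0621·42 = 73.3725
  x_1 = 0.0475·36 + 1.1399·71 + 0.1364·57 + 0.0967·39 + 0.1898·98 + 0.0727·42 = 115.8376
  x_2 = 0.1314·36 + 0.0871·71 + 1.1170·57 + 0.0920·39 + 0.2038·98 + 0.1272·42 = 103.4814
  x_3 = 0.0888·36 + 0.0982·71 + 0.1856·57 + 1.1493·39 + 0.0766·98 + 0.1523·42 = 79.4722
  x_4 = 0.1262·36 + 0.1739·71 + 0.0959·57 + 0.1586·39 + 1.2197·98 + 0.2012·42 = 156.5187
  x_5 = 0.0514·36 + 0.1157·71 + 0.0945·57 + 0.1143·39 + 0.1389·98 + 1.1177·42 = 80.4674
Output multipliers (column sums of L):
  Chemicals: 1.5258
  Agriculture: 1.7495
  Mining: 1.7210
  Services: 1.7011
  Energy: 1.9671
  Transport: 1.7331

Energy (1.9671)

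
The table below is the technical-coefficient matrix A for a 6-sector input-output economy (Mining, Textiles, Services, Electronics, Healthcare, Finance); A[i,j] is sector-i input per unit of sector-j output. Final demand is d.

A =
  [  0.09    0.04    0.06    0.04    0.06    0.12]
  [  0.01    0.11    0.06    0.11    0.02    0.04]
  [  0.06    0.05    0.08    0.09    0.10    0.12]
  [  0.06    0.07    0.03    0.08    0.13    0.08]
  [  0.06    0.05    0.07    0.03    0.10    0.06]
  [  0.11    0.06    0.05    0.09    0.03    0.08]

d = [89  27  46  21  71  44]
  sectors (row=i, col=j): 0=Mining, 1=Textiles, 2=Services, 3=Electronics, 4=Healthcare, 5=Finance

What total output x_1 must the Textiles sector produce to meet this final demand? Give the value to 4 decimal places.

51.0381

Form M = I − A:
  [  0.91   -0.04   -0.06   -0.04   -0.06   -0.12]
  [ -0.01    0.89   -0.06   -0.11   -0.02   -0.04]
  [ -0.06   -0.05    0.92   -0.09   -0.10   -0.12]
  [ -0.06   -0.07   -0.03    0.92   -0.13   -0.08]
  [ -0.06   -0.05   -0.07   -0.03    0.90   -0.06]
  [ -0.11   -0.06   -0.05   -0.09   -0.03    0.92]
Leontief inverse L = M⁻¹:
  [  1.1414    0.0823    0.1008    0.0905    0.1082    0.1805]
  [  0.0440    1.1528    0.0928    0.1594    0.0648    0.0860]
  [  0.1196    0.1029    1.1293    0.1520    0.1641    0.1913]
  [  0.1100    0.1181    0.0736    1.1328    0.1864    0.1397]
  [  0.1022    0.0885    0.1082    0.0740    1.1463    0.1125]
  [  0.1599    0.1051    0.0902    0.1427    0.0817    1.1419]
Total output x = L · d:
  x_0 = 1.1414·89 + 0.0823·27 + 0.1008·46 + 0.0905·21 + 0.1082·71 + 0.1805·44 = 125.9702
  x_1 = 0.0440·89 + 1.1528·27 + 0.0928·46 + 0.1594·21 + 0.0648·71 + 0.0860·44 = 51.0381
  x_2 = 0.1196·89 + 0.1029·27 + 1.1293·46 + 0.1520·21 + 0.1641·71 + 0.1913·44 = 88.6249
  x_3 = 0.1100·89 + 0.1181·27 + 0.0736·46 + 1.1328·21 + 0.1864·71 + 0.1397·44 = 59.5392
  x_4 = 0.1022·89 + 0.0885·27 + 0.1082·46 + 0.0740·21 + 1.1463·71 + 0.1125·44 = 104.3507
  x_5 = 0.1599·89 + 0.1051·27 + 0.0902·46 + 0.1427·21 + 0.0817·71 + 1.1419·44 = 80.2601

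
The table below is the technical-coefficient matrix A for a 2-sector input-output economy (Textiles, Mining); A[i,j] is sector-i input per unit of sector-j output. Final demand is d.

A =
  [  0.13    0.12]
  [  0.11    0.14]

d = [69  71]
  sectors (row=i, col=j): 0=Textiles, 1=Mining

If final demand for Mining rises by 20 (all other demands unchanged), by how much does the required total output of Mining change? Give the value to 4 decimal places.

23.6735

Form M = I − A:
  [  0.87   -0.12]
  [ -0.11    0.86]
Leontief inverse L = M⁻¹:
  [  1.1701    0.1633]
  [  0.1497    1.1837]
Total output x = L · d:
  x_0 = 1.1701·69 + 0.1633·71 = 92.3265
  x_1 = 0.1497·69 + 1.1837·71 = 94.3673
Δx_1 = L[1,1] · Δd_1 = 1.1837 · 20 = 23.6735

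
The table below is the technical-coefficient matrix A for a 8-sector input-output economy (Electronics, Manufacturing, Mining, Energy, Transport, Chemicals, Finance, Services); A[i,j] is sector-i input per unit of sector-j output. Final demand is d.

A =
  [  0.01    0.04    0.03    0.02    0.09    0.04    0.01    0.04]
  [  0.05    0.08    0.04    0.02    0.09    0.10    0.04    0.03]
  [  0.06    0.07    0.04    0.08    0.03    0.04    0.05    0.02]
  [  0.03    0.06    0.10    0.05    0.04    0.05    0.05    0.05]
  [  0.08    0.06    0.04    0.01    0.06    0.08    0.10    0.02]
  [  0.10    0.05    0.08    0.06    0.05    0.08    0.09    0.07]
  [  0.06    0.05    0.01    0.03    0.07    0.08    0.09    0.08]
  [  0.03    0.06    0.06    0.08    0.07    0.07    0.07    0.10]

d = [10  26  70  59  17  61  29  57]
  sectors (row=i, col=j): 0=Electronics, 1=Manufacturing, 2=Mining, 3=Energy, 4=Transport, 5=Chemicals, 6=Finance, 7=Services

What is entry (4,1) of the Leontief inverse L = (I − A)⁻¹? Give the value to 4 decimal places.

L[4,1] = 0.1065

Form M = I − A:
  [  0.99   -0.04   -0.03   -0.02   -0.09   -0.04   -0.01   -0.04]
  [ -0.05    0.92   -0.04   -0.02   -0.09   -0.10   -0.04   -0.03]
  [ -0.06   -0.07    0.96   -0.08   -0.03   -0.04   -0.05   -0.02]
  [ -0.03   -0.06   -0.10    0.95   -0.04   -0.05   -0.05   -0.05]
  [ -0.08   -0.06   -0.04   -0.01    0.94   -0.08   -0.10   -0.02]
  [ -0.10   -0.05   -0.08   -0.06   -0.05    0.92   -0.09   -0.07]
  [ -0.06   -0.05   -0.01   -0.03   -0.07   -0.08    0.91   -0.08]
  [ -0.03   -0.06   -0.06   -0.08   -0.07   -0.07   -0.07    0.90]
Leontief inverse L = M⁻¹:
  [  1.0408    0.0711    0.0559    0.0412    0.1224    0.0772    0.0460    0.0650]
  [  0.0991    1.1286    0.0803    0.0531    0.1432    0.1595    0.0950    0.0708]
  [  0.0962    0.1113    1.0754    0.1087    0.0744    0.0876    0.0920    0.0546]
  [  0.0729    0.1071    0.1387    1.0862    0.0874    0.1029    0.0994    0.0890]
  [  0.1263    0.1065    0.0761    0.0418    1.1137    0.1376    0.1533    0.0623]
  [  0.1555    0.1103    0.1307    0.1059    0.1162    1.1503    0.1557    0.1253]
  [  0.1083    0.0998    0.0516    0.0662    0.1271    0.1422    1.1489    0.1290]
  [  0.0845    0.1192    0.1113    0.1254    0.1319    0.1394    0.1362    1.1542]
Total output x = L · d:
  x_0 = 1.0408·10 + 0.0711·26 + 0.0559·70 + 0.0412·59 + 0.1224·17 + 0.0772·61 + 0.0460·29 + 0.0650·57 = 30.4243
  x_1 = 0.0991·10 + 1.1286·26 + 0.0803·70 + 0.0531·59 + 0.1432·17 + 0.1595·61 + 0.0950·29 + 0.0708·57 = 58.0447
  x_2 = 0.0962·10 + 0.1113·26 + 1.0754·70 + 0.1087·59 + 0.0744·17 + 0.0876·61 + 0.0920·29 + 0.0546·57 = 97.9345
  x_3 = 0.0729·10 + 0.1071·26 + 0.1387·70 + 1.0862·59 + 0.0874·17 + 0.1029·61 + 0.0994·29 + 0.0890·57 = 93.0230
  x_4 = 0.1263·10 + 0.1065·26 + 0.0761·70 + 0.0418·59 + 1.1137·17 + 0.1376·61 + 0.1533·29 + 0.0623·57 = 47.1453
  x_5 = 0.1555·10 + 0.1103·26 + 0.1307·70 + 0.1059·59 + 0.1162·17 + 1.1503·61 + 0.1557·29 + 0.1253·57 = 103.6243
  x_6 = 0.1083·10 + 0.0998·26 + 0.0516·70 + 0.0662·59 + 0.1271·17 + 0.1422·61 + 1.1489·29 + 0.1290·57 = 62.7003
  x_7 = 0.0845·10 + 0.1192·26 + 0.1113·70 + 0.1254·59 + 0.1319·17 + 0.1394·61 + 0.1362·29 + 1.1542·57 = 99.6180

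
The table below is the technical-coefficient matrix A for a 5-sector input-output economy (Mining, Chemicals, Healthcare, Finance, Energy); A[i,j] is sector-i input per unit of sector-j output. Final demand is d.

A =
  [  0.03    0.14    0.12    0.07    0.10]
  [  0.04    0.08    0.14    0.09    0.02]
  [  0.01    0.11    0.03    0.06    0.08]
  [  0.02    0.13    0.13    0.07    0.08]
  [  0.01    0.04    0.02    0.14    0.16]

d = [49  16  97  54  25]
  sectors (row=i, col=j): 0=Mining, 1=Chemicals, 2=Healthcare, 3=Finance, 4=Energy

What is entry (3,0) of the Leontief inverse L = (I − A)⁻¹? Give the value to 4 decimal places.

L[3,0] = 0.0345

Form M = I − A:
  [  0.97   -0.14   -0.12   -0.07   -0.10]
  [ -0.04    0.92   -0.14   -0.09   -0.02]
  [ -0.01   -0.11    0.97   -0.06   -0.08]
  [ -0.02   -0.13   -0.13    0.93   -0.08]
  [ -0.01   -0.04   -0.02   -0.14    0.84]
Leontief inverse L = M⁻¹:
  [  1.0457    0.2066    0.1805    0.1343    0.1594]
  [  0.0524    1.1398    0.1906    0.1363    0.0645]
  [  0.0206    0.1509    1.0715    0.1030    0.1179]
  [  0.0345    0.1928    0.1861    1.1287    0.1339]
  [  0.0212    0.0925    0.0678    0.1987    1.2206]
Total output x = L · d:
  x_0 = 1.0457·49 + 0.2066·16 + 0.1805·97 + 0.1343·54 + 0.1594·25 = 83.2925
  x_1 = 0.0524·49 + 1.1398·16 + 0.1906·97 + 0.1363·54 + 0.0645·25 = 48.2631
  x_2 = 0.0206·49 + 0.1509·16 + 1.0715·97 + 0.1030·54 + 0.1179·25 = 115.8724
  x_3 = 0.0345·49 + 0.1928·16 + 0.1861·97 + 1.1287·54 + 0.1339·25 = 87.1291
  x_4 = 0.0212·49 + 0.0925·16 + 0.0678·97 + 0.1987·54 + 1.2206·25 = 50.3321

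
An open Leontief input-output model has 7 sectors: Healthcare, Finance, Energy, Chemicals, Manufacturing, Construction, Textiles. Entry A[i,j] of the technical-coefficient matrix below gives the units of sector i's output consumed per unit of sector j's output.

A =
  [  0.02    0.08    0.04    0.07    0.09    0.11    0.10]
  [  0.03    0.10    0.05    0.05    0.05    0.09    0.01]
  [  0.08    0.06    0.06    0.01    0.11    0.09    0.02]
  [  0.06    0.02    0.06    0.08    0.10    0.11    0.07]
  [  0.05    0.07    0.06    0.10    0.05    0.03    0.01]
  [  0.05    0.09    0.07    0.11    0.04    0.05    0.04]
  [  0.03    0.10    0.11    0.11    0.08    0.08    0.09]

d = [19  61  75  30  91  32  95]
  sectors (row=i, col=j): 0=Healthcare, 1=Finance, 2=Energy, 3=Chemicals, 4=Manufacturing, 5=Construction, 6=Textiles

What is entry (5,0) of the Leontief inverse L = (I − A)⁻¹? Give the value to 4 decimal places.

Form M = I − A:
  [  0.98   -0.08   -0.04   -0.07   -0.09   -0.11   -0.10]
  [ -0.03    0.90   -0.05   -0.05   -0.05   -0.09   -0.01]
  [ -0.08   -0.06    0.94   -0.01   -0.11   -0.09   -0.02]
  [ -0.06   -0.02   -0.06    0.92   -0.10   -0.11   -0.07]
  [ -0.05   -0.07   -0.06   -0.10    0.95   -0.03   -0.01]
  [ -0.05   -0.09   -0.07   -0.11   -0.04    0.95   -0.04]
  [ -0.03   -0.10   -0.11   -0.11   -0.08   -0.08    0.91]
Leontief inverse L = M⁻¹:
  [  1.0638    0.1506    0.1025    0.1457    0.1555    0.1809    0.1417]
  [  0.0621    1.1508    0.0913    0.1002    0.0967    0.1426    0.0365]
  [  0.1156    0.1188    1.1069    0.0688    0.1632    0.1470    0.0519]
  [  0.1043    0.0865    0.1201    1.1542    0.1670    0.1801    0.1136]
  [  0.0826    0.1159    0.1004    0.1483    1.1007    0.0853    0.0398]
  [  0.0895    0.1482    0.1214    0.1702    0.1018    1.1180    0.0775]
  [  0.0836    0.1795    0.1812    0.1916    0.1614    0.1670    1.1379]
Total output x = L · d:
  x_0 = 1.0638·19 + 0.1506·61 + 0.1025·75 + 0.1457·30 + 0.1555·91 + 0.1809·32 + 0.1417·95 = 74.8523
  x_1 = 0.0621·19 + 1.1508·61 + 0.0913·75 + 0.1002·30 + 0.0967·91 + 0.1426·32 + 0.0365·95 = 98.0600
  x_2 = 0.1156·19 + 0.1188·61 + 1.1069·75 + 0.0688·30 + 0.1632·91 + 0.1470·32 + 0.0519·95 = 119.0024
  x_3 = 0.1043·19 + 0.0865·61 + 0.1201·75 + 1.1542·30 + 0.1670·91 + 0.1801·32 + 0.1136·95 = 82.6421
  x_4 = 0.0826·19 + 0.1159·61 + 0.1004·75 + 0.1483·30 + 1.1007·91 + 0.0853·32 + 0.0398·95 = 127.2965
  x_5 = 0.0895·19 + 0.1482·61 + 0.1214·75 + 0.1702·30 + 0.1018·91 + 1.1180·32 + 0.0775·95 = 77.3483
  x_6 = 0.0836·19 + 0.1795·61 + 0.1812·75 + 0.1916·30 + 0.1614·91 + 0.1670·32 + 1.1379·95 = 160.0045

L[5,0] = 0.0895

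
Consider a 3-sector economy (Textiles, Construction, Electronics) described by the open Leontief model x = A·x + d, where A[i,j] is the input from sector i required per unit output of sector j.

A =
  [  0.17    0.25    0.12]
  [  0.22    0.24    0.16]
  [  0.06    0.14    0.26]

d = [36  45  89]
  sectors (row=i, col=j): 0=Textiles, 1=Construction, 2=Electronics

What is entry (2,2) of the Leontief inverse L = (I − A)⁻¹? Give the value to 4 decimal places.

Form M = I − A:
  [  0.83   -0.25   -0.12]
  [ -0.22    0.76   -0.16]
  [ -0.06   -0.14    0.74]
Leontief inverse L = M⁻¹:
  [  1.3639    0.5097    0.3314]
  [  0.4354    1.5331    0.4021]
  [  0.1930    0.3314    1.4543]
Total output x = L · d:
  x_0 = 1.3639·36 + 0.5097·45 + 0.3314·89 = 101.5270
  x_1 = 0.4354·36 + 1.5331·45 + 0.4021·89 = 120.4505
  x_2 = 0.1930·36 + 0.3314·45 + 1.4543·89 = 151.2901

L[2,2] = 1.4543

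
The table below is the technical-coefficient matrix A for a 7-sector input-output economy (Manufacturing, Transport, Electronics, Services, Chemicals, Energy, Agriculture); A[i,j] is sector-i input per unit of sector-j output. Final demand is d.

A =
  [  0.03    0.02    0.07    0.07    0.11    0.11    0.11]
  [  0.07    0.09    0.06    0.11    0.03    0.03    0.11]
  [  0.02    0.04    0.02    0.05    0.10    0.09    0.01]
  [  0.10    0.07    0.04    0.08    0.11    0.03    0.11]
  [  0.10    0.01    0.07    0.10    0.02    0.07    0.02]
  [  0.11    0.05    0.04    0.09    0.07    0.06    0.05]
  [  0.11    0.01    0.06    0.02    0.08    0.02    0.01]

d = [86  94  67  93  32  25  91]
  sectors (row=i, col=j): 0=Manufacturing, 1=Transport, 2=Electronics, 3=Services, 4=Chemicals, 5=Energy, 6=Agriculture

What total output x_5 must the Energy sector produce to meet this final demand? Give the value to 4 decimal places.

Form M = I − A:
  [  0.97   -0.02   -0.07   -0.07   -0.11   -0.11   -0.11]
  [ -0.07    0.91   -0.06   -0.11   -0.03   -0.03   -0.11]
  [ -0.02   -0.04    0.98   -0.05   -0.10   -0.09   -0.01]
  [ -0.10   -0.07   -0.04    0.92   -0.11   -0.03   -0.11]
  [ -0.10   -0.01   -0.07   -0.10    0.98   -0.07   -0.02]
  [ -0.11   -0.05   -0.04   -0.09   -0.07    0.94   -0.05]
  [ -0.11   -0.01   -0.06   -0.02   -0.08   -0.02    0.99]
Leontief inverse L = M⁻¹:
  [  1.1056    0.0525    0.1166    0.1354    0.1772    0.1631    0.1567]
  [  0.1396    1.1273    0.1067    0.1734    0.0998    0.0791    0.1671]
  [  0.0705    0.0643    1.0514    0.0988    0.1410    0.1256    0.0458]
  [  0.1756    0.1050    0.0927    1.1497    0.1813    0.0865    0.1679]
  [  0.1528    0.0387    0.1055    0.1522    1.0803    0.1159    0.0669]
  [  0.1759    0.0833    0.0856    0.1539    0.1364    1.1126    0.1057]
  [  0.1480    0.0280    0.0899    0.0614    0.1230    0.0601    1.0429]
Total output x = L · d:
  x_0 = 1.1056·86 + 0.0525·94 + 0.1166·67 + 0.1354·93 + 0.1772·32 + 0.1631·25 + 0.1567·91 = 144.4252
  x_1 = 0.1396·86 + 1.1273·94 + 0.1067·67 + 0.1734·93 + 0.0998·32 + 0.0791·25 + 0.1671·91 = 161.6254
  x_2 = 0.0705·86 + 0.0643·94 + 1.0514·67 + 0.0988·93 + 0.1410·32 + 0.1256·25 + 0.0458·91 = 103.5536
  x_3 = 0.1756·86 + 0.1050·94 + 0.0927·67 + 1.1497·93 + 0.1813·32 + 0.0865·25 + 0.1679·91 = 161.3390
  x_4 = 0.1528·86 + 0.0387·94 + 0.1055·67 + 0.1522·93 + 1.0803·32 + 0.1159·25 + 0.0669·91 = 81.5573
  x_5 = 0.1759·86 + 0.0833·94 + 0.0856·67 + 0.1539·93 + 0.1364·32 + 1.1126·25 + 0.1057·91 = 84.7996
  x_6 = 0.1480·86 + 0.0280·94 + 0.0899·67 + 0.0614·93 + 0.1230·32 + 0.0601·25 + 1.0429·91 = 127.4380

84.7996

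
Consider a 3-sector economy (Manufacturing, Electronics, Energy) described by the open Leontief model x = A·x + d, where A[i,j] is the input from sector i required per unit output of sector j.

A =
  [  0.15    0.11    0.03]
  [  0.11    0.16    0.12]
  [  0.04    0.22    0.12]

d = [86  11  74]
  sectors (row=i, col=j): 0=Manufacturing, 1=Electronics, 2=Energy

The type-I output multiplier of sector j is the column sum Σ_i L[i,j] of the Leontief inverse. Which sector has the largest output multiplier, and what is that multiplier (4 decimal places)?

Form M = I − A:
  [  0.85   -0.11   -0.03]
  [ -0.11    0.84   -0.12]
  [ -0.04   -0.22    0.88]
Leontief inverse L = M⁻¹:
  [  1.2021    0.1744    0.0648]
  [  0.1713    1.2594    0.1776]
  [  0.0975    0.3228    1.1837]
Total output x = L · d:
  x_0 = 1.2021·86 + 0.1744·11 + 0.0648·74 = 110.0895
  x_1 = 0.1713·86 + 1.2594·11 + 0.1776·74 = 41.7299
  x_2 = 0.0975·86 + 0.3228·11 + 1.1837·74 = 99.5275
Output multipliers (column sums of L):
  Manufacturing: 1.4709
  Electronics: 1.7566
  Energy: 1.4260

Electronics (1.7566)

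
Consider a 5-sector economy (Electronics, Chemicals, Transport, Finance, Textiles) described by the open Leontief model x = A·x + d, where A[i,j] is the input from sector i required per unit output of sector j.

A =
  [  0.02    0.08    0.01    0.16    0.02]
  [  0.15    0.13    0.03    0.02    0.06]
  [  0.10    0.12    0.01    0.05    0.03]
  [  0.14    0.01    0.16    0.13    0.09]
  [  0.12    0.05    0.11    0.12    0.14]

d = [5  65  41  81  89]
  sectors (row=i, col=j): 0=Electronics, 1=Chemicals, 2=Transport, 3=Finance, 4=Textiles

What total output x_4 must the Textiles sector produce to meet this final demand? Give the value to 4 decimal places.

140.6552

Form M = I − A:
  [  0.98   -0.08   -0.01   -0.16   -0.02]
  [ -0.15    0.87   -0.03   -0.02   -0.06]
  [ -0.10   -0.12    0.99   -0.05   -0.03]
  [ -0.14   -0.01   -0.16    0.87   -0.09]
  [ -0.12   -0.05   -0.11   -0.12    0.86]
Leontief inverse L = M⁻¹:
  [  1.0806    0.1127    0.0550    0.2124    0.0571]
  [  0.2116    1.1841    0.0624    0.0833    0.0984]
  [  0.1527    0.1621    1.0396    0.1001    0.0616]
  [  0.2266    0.0735    0.2188    1.2255    0.1463]
  [  0.2142    0.1156    0.1748    0.2183    1.2048]
Total output x = L · d:
  x_0 = 1.0806·5 + 0.1127·65 + 0.0550·41 + 0.2124·81 + 0.0571·89 = 37.2682
  x_1 = 0.2116·5 + 1.1841·65 + 0.0624·41 + 0.0833·81 + 0.0984·89 = 96.0900
  x_2 = 0.1527·5 + 0.1621·65 + 1.0396·41 + 0.1001·81 + 0.0616·89 = 67.5110
  x_3 = 0.2266·5 + 0.0735·65 + 0.2188·41 + 1.2255·81 + 0.1463·89 = 127.1715
  x_4 = 0.2142·5 + 0.1156·65 + 0.1748·41 + 0.2183·81 + 1.2048·89 = 140.6552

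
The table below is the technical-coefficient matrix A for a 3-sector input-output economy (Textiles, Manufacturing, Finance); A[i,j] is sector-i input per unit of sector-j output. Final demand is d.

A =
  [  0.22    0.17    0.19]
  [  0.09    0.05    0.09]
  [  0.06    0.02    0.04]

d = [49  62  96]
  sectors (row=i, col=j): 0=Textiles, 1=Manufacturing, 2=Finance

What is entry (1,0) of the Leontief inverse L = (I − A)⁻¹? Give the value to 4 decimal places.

Form M = I − A:
  [  0.78   -0.17   -0.19]
  [ -0.09    0.95   -0.09]
  [ -0.06   -0.02    0.96]
Leontief inverse L = M⁻¹:
  [  1.3323    0.2444    0.2866]
  [  0.1344    1.0794    0.1278]
  [  0.0861    0.0378    1.0622]
Total output x = L · d:
  x_0 = 1.3323·49 + 0.2444·62 + 0.2866·96 = 107.9522
  x_1 = 0.1344·49 + 1.0794·62 + 0.1278·96 = 85.7724
  x_2 = 0.0861·49 + 0.0378·62 + 1.0622·96 = 108.5339

L[1,0] = 0.1344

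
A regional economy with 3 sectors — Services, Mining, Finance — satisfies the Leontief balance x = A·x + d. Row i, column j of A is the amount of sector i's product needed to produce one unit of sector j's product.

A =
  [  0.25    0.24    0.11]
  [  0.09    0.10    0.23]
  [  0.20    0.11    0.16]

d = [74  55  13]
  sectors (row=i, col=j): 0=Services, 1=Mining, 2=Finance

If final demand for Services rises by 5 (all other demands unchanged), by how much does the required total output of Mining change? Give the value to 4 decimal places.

1.2210

Form M = I − A:
  [  0.75   -0.24   -0.11]
  [ -0.09    0.90   -0.23]
  [ -0.20   -0.11    0.84]
Leontief inverse L = M⁻¹:
  [  1.4674    0.4292    0.3097]
  [  0.2442    1.2210    0.3663]
  [  0.3814    0.2621    1.3122]
Total output x = L · d:
  x_0 = 1.4674·74 + 0.4292·55 + 0.3097·13 = 136.2177
  x_1 = 0.2442·74 + 1.2210·55 + 0.3663·13 = 89.9878
  x_2 = 0.3814·74 + 0.2621·55 + 1.3122·13 = 59.6931
Δx_1 = L[1,0] · Δd_0 = 0.2442 · 5 = 1.2210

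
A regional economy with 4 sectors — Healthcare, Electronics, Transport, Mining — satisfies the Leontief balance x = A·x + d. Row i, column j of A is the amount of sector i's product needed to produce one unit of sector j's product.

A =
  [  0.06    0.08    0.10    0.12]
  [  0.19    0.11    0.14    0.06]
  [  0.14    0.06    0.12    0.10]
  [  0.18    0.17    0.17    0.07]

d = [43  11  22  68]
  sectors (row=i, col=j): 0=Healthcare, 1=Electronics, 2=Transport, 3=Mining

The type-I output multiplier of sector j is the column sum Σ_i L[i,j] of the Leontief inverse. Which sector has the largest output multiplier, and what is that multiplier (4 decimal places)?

Form M = I − A:
  [  0.94   -0.08   -0.10   -0.12]
  [ -0.19    0.89   -0.14   -0.06]
  [ -0.14   -0.06    0.88   -0.10]
  [ -0.18   -0.17   -0.17    0.93]
Leontief inverse L = M⁻¹:
  [  1.1571    0.1511    0.1902    0.1795]
  [  0.3069    1.1957    0.2529    0.1439]
  [  0.2419    0.1366    1.2186    0.1711]
  [  0.3243    0.2728    0.3058    1.1676]
Total output x = L · d:
  x_0 = 1.1571·43 + 0.1511·11 + 0.1902·22 + 0.1795·68 = 67.8071
  x_1 = 0.3069·43 + 1.1957·11 + 0.2529·22 + 0.1439·68 = 41.7028
  x_2 = 0.2419·43 + 0.1366·11 + 1.2186·22 + 0.1711·68 = 50.3431
  x_3 = 0.3243·43 + 0.2728·11 + 0.3058·22 + 1.1676·68 = 103.0678
Output multipliers (column sums of L):
  Healthcare: 2.0301
  Electronics: 1.7562
  Transport: 1.9675
  Mining: 1.6621

Healthcare (2.0301)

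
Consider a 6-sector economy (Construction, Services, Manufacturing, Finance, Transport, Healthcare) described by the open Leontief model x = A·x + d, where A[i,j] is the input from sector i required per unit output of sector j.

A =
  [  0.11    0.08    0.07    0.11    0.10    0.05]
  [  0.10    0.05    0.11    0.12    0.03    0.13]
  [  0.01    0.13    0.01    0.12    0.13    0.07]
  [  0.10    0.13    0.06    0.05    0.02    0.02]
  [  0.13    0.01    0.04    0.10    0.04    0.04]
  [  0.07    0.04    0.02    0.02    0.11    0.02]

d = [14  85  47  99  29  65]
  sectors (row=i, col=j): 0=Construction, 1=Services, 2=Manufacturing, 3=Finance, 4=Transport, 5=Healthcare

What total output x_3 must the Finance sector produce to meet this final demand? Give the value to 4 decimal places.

139.5197

Form M = I − A:
  [  0.89   -0.08   -0.07   -0.11   -0.10   -0.05]
  [ -0.10    0.95   -0.11   -0.12   -0.03   -0.13]
  [ -0.01   -0.13    0.99   -0.12   -0.13   -0.07]
  [ -0.10   -0.13   -0.06    0.95   -0.02   -0.02]
  [ -0.13   -0.01   -0.04   -0.10    0.96   -0.04]
  [ -0.07   -0.04   -0.02   -0.02   -0.11    0.98]
Leontief inverse L = M⁻¹:
  [  1.1946    0.1493    0.1212    0.1915    0.1610    0.0999]
  [  0.1787    1.1246    0.1571    0.1968    0.0995    0.1776]
  [  0.0885    0.1846    1.0577    0.1881    0.1754    0.1156]
  [  0.1623    0.1841    0.1036    1.1162    0.0675    0.0656]
  [  0.1892    0.0618    0.0749    0.1548    1.0848    0.0706]
  [  0.1190    0.0710    0.0472    0.0657    0.1423    1.0464]
Total output x = L · d:
  x_0 = 1.1946·14 + 0.1493·85 + 0.1212·47 + 0.1915·99 + 0.1610·29 + 0.0999·65 = 65.2326
  x_1 = 0.1787·14 + 1.1246·85 + 0.1571·47 + 0.1968·99 + 0.0995·29 + 0.1776·65 = 139.3977
  x_2 = 0.0885·14 + 0.1846·85 + 1.0577·47 + 0.1881·99 + 0.1754·29 + 0.1156·65 = 97.8581
  x_3 = 0.1623·14 + 0.1841·85 + 0.1036·47 + 1.1162·99 + 0.0675·29 + 0.0656·65 = 139.5197
  x_4 = 0.1892·14 + 0.0618·85 + 0.0749·47 + 0.1548·99 + 1.0848·29 + 0.0706·65 = 62.7950
  x_5 = 0.1190·14 + 0.0710·85 + 0.0472·47 + 0.0657·99 + 0.1423·29 + 1.0464·65 = 88.5686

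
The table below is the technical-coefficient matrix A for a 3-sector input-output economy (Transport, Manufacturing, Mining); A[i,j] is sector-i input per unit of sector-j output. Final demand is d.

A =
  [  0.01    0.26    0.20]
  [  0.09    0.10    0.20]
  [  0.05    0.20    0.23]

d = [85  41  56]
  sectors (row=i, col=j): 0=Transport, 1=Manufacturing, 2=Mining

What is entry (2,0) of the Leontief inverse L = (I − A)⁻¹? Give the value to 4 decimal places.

L[2,0] = 0.1027

Form M = I − A:
  [  0.99   -0.26   -0.20]
  [ -0.09    0.90   -0.20]
  [ -0.05   -0.20    0.77]
Leontief inverse L = M⁻¹:
  [  1.0648    0.3917    0.3783]
  [  0.1293    1.2267    0.3522]
  [  0.1027    0.3441    1.4148]
Total output x = L · d:
  x_0 = 1.0648·85 + 0.3917·41 + 0.3783·56 = 127.7537
  x_1 = 0.1293·85 + 1.2267·41 + 0.3522·56 = 81.0120
  x_2 = 0.1027·85 + 0.3441·41 + 1.4148·56 = 102.0651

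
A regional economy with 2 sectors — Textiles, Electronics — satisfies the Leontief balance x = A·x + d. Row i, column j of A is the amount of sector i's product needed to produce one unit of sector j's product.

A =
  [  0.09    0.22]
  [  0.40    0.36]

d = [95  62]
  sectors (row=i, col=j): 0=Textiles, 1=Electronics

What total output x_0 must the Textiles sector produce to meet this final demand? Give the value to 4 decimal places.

150.5663

Form M = I − A:
  [  0.91   -0.22]
  [ -0.40    0.64]
Leontief inverse L = M⁻¹:
  [  1.2945    0.4450]
  [  0.8091    1.8406]
Total output x = L · d:
  x_0 = 1.2945·95 + 0.4450·62 = 150.5663
  x_1 = 0.8091·95 + 1.8406·62 = 190.9790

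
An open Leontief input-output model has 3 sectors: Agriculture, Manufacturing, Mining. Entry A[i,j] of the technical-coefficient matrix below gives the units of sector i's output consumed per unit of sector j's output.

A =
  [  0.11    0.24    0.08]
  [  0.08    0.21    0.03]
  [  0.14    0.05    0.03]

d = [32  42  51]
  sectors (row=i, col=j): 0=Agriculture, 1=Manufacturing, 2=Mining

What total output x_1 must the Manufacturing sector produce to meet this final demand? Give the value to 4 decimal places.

61.5058

Form M = I − A:
  [  0.89   -0.24   -0.08]
  [ -0.08    0.79   -0.03]
  [ -0.14   -0.05    0.97]
Leontief inverse L = M⁻¹:
  [  1.1732    0.3633    0.1080]
  [  0.1255    1.3072    0.0508]
  [  0.1758    0.1198    1.0491]
Total output x = L · d:
  x_0 = 1.1732·32 + 0.3633·42 + 0.1080·51 = 58.3084
  x_1 = 0.1255·32 + 1.3072·42 + 0.0508·51 = 61.5058
  x_2 = 0.1758·32 + 0.1198·42 + 1.0491·51 = 64.1634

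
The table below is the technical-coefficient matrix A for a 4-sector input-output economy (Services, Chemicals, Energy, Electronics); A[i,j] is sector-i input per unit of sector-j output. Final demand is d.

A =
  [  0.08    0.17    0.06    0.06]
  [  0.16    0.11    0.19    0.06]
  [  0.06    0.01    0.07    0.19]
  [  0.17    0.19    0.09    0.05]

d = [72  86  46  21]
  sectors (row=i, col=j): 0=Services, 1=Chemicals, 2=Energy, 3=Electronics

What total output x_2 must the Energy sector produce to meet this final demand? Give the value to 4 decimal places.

74.0211

Form M = I − A:
  [  0.92   -0.17   -0.06   -0.06]
  [ -0.16    0.89   -0.19   -0.06]
  [ -0.06   -0.01    0.93   -0.19]
  [ -0.17   -0.19   -0.09    0.95]
Leontief inverse L = M⁻¹:
  [  1.1605    0.2480    0.1368    0.1163]
  [  0.2553    1.2070    0.2774    0.1478]
  [  0.1331    0.0891    1.1252    0.2391]
  [  0.2713    0.2942    0.1866    1.1257]
Total output x = L · d:
  x_0 = 1.1605·72 + 0.2480·86 + 0.1368·46 + 0.1163·21 = 113.6239
  x_1 = 0.2553·72 + 1.2070·86 + 0.2774·46 + 0.1478·21 = 138.0534
  x_2 = 0.1331·72 + 0.0891·86 + 1.1252·46 + 0.2391·21 = 74.0211
  x_3 = 0.2713·72 + 0.2942·86 + 0.1866·46 + 1.1257·21 = 77.0612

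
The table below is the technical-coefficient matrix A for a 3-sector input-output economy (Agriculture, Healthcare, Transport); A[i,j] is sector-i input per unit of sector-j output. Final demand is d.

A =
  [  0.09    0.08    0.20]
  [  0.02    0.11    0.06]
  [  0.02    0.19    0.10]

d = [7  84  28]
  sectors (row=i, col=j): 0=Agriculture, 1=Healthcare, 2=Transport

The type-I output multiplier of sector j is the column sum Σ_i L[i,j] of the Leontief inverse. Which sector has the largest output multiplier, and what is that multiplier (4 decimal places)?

Healthcare (1.5428)

Form M = I − A:
  [  0.91   -0.08   -0.20]
  [ -0.02    0.89   -0.06]
  [ -0.02   -0.19    0.90]
Leontief inverse L = M⁻¹:
  [  1.1079    0.1543    0.2565]
  [  0.0269    1.1436    0.0822]
  [  0.0303    0.2449    1.1342]
Total output x = L · d:
  x_0 = 1.1079·7 + 0.1543·84 + 0.2565·28 = 27.9026
  x_1 = 0.0269·7 + 1.1436·84 + 0.0822·28 = 98.5508
  x_2 = 0.0303·7 + 0.2449·84 + 1.1342·28 = 52.5363
Output multipliers (column sums of L):
  Agriculture: 1.1652
  Healthcare: 1.5428
  Transport: 1.4729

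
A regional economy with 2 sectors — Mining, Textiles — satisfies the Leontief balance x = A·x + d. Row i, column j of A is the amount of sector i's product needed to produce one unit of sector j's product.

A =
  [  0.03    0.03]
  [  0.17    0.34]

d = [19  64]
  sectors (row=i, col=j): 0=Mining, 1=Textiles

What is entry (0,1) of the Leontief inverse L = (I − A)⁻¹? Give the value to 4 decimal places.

Form M = I − A:
  [  0.97   -0.03]
  [ -0.17    0.66]
Leontief inverse L = M⁻¹:
  [  1.0392    0.0472]
  [  0.2677    1.5273]
Total output x = L · d:
  x_0 = 1.0392·19 + 0.0472·64 = 22.7681
  x_1 = 0.2677·19 + 1.5273·64 = 102.8342

L[0,1] = 0.0472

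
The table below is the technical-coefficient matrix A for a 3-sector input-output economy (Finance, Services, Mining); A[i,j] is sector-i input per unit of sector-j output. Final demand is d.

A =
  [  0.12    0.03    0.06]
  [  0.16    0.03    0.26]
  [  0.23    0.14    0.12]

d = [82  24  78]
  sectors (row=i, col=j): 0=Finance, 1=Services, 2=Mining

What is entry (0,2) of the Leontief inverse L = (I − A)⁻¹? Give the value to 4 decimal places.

Form M = I − A:
  [  0.88   -0.03   -0.06]
  [ -0.16    0.97   -0.26]
  [ -0.23   -0.14    0.88]
Leontief inverse L = M⁻¹:
  [  1.1701    0.0498    0.0945]
  [  0.2872    1.0891    0.3414]
  [  0.3515    0.1863    1.2154]
Total output x = L · d:
  x_0 = 1.1701·82 + 0.0498·24 + 0.0945·78 = 104.5173
  x_1 = 0.2872·82 + 1.0891·24 + 0.3414·78 = 76.3169
  x_2 = 0.3515·82 + 0.1863·24 + 1.2154·78 = 128.0947

L[0,2] = 0.0945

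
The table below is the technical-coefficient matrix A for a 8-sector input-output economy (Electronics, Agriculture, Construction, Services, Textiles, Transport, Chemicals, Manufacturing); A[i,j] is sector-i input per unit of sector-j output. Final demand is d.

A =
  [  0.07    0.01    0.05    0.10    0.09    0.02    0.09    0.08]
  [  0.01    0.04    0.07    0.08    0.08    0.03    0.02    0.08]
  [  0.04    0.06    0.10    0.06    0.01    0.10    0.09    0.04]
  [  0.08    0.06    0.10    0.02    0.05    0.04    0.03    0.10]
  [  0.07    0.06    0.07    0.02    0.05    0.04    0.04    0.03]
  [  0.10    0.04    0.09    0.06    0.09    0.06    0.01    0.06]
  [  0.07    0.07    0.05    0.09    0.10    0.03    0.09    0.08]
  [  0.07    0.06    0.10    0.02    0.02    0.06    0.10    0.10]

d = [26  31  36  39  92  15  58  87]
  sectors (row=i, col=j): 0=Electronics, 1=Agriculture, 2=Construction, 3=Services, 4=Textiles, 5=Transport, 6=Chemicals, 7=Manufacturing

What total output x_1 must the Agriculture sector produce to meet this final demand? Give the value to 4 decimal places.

Form M = I − A:
  [  0.93   -0.01   -0.05   -0.10   -0.09   -0.02   -0.09   -0.08]
  [ -0.01    0.96   -0.07   -0.08   -0.08   -0.03   -0.02   -0.08]
  [ -0.04   -0.06    0.90   -0.06   -0.01   -0.10   -0.09   -0.04]
  [ -0.08   -0.06   -0.10    0.98   -0.05   -0.04   -0.03   -0.10]
  [ -0.07   -0.06   -0.07   -0.02    0.95   -0.04   -0.04   -0.03]
  [ -0.10   -0.04   -0.09   -0.06   -0.09    0.94   -0.01   -0.06]
  [ -0.07   -0.07   -0.05   -0.09   -0.10   -0.03    0.91   -0.08]
  [ -0.07   -0.06   -0.10   -0.02   -0.02   -0.06   -0.10    0.90]
Leontief inverse L = M⁻¹:
  [  1.1363    0.0625    0.1289    0.1535    0.1483    0.0674    0.1556    0.1526]
  [  0.0598    1.0822    0.1361    0.1186    0.1213    0.0713    0.0681    0.1356]
  [  0.1033    0.1108    1.1798    0.1185    0.0702    0.1511    0.1501    0.1104]
  [  0.1377    0.1067    0.1756    1.0733    0.1020    0.0886    0.0924    0.1663]
  [  0.1151    0.0961    0.1275    0.0639    1.0943    0.0763    0.0860    0.0808]
  [  0.1633    0.0879    0.1691    0.1143    0.1460    1.1096    0.0712    0.1277]
  [  0.1413    0.1282    0.1383    0.1517    0.1670    0.0827    1.1603    0.1612]
  [  0.1360    0.1139    0.1836    0.0828    0.0823    0.1136    0.1710    1.1762]
Total output x = L · d:
  x_0 = 1.1363·26 + 0.0625·31 + 0.1289·36 + 0.1535·39 + 0.1483·92 + 0.0674·15 + 0.1556·58 + 0.1526·87 = 79.0669
  x_1 = 0.0598·26 + 1.0822·31 + 0.1361·36 + 0.1186·39 + 0.1213·92 + 0.0713·15 + 0.0681·58 + 0.1356·87 = 72.6006
  x_2 = 0.1033·26 + 0.1108·31 + 1.1798·36 + 0.1185·39 + 0.0702·92 + 0.1511·15 + 0.1501·58 + 0.1104·87 = 80.2513
  x_3 = 0.1377·26 + 0.1067·31 + 0.1756·36 + 1.0733·39 + 0.1020·92 + 0.0886·15 + 0.0924·58 + 0.1663·87 = 85.6128
  x_4 = 0.1151·26 + 0.0961·31 + 0.1275·36 + 0.0639·39 + 1.0943·92 + 0.0763·15 + 0.0860·58 + 0.0808·87 = 126.8895
  x_5 = 0.1633·26 + 0.0879·31 + 0.1691·36 + 0.1143·39 + 0.1460·92 + 1.1096·15 + 0.0712·58 + 0.1277·87 = 62.8301
  x_6 = 0.1413·26 + 0.1282·31 + 0.1383·36 + 0.1517·39 + 0.1670·92 + 0.0827·15 + 1.1603·58 + 0.1612·87 = 116.4640
  x_7 = 0.1360·26 + 0.1139·31 + 0.1836·36 + 0.0828·39 + 0.0823·92 + 0.1136·15 + 0.1710·58 + 1.1762·87 = 138.4246

72.6006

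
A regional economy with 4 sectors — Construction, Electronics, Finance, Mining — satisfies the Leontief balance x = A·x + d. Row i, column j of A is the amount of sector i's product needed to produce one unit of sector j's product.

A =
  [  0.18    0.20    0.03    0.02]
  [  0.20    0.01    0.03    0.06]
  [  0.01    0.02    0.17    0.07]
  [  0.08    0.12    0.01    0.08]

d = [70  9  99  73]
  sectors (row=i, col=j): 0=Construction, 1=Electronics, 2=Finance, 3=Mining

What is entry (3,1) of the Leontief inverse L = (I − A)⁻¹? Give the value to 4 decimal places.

Form M = I − A:
  [  0.82   -0.20   -0.03   -0.02]
  [ -0.20    0.99   -0.03   -0.06]
  [ -0.01   -0.02    0.83   -0.07]
  [ -0.08   -0.12   -0.01    0.92]
Leontief inverse L = M⁻¹:
  [  1.2904    0.2679    0.0569    0.0499]
  [  0.2707    1.0755    0.0496    0.0798]
  [  0.0345    0.0430    1.2088    0.0955]
  [  0.1479    0.1640    0.0246    1.1027]
Total output x = L · d:
  x_0 = 1.2904·70 + 0.2679·9 + 0.0569·99 + 0.0499·73 = 102.0143
  x_1 = 0.2707·70 + 1.0755·9 + 0.0496·99 + 0.0798·73 = 39.3655
  x_2 = 0.0345·70 + 0.0430·9 + 1.2088·99 + 0.0955·73 = 129.4466
  x_3 = 0.1479·70 + 0.1640·9 + 0.0246·99 + 1.1027·73 = 94.7603

L[3,1] = 0.1640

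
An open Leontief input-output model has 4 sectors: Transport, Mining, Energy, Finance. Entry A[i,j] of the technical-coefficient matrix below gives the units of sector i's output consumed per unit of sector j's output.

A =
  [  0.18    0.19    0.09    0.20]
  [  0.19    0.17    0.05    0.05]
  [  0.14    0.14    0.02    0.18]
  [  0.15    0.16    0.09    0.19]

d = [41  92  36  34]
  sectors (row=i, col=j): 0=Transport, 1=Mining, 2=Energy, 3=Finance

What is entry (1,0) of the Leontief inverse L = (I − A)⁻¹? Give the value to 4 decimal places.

L[1,0] = 0.3701

Form M = I − A:
  [  0.82   -0.19   -0.09   -0.20]
  [ -0.19    0.83   -0.05   -0.05]
  [ -0.14   -0.14    0.98   -0.18]
  [ -0.15   -0.16   -0.09    0.81]
Leontief inverse L = M⁻¹:
  [  1.4325    0.4422    0.1930    0.4239]
  [  0.3701    1.3489    0.1213    0.2016]
  [  0.3263    0.3265    1.0987    0.3449]
  [  0.3746    0.3846    0.1818    1.3912]
Total output x = L · d:
  x_0 = 1.4325·41 + 0.4422·92 + 0.1930·36 + 0.4239·34 = 120.7746
  x_1 = 0.3701·41 + 1.3489·92 + 0.1213·36 + 0.2016·34 = 150.4959
  x_2 = 0.3263·41 + 0.3265·92 + 1.0987·36 + 0.3449·34 = 94.6981
  x_3 = 0.3746·41 + 0.3846·92 + 0.1818·36 + 1.3912·34 = 104.5906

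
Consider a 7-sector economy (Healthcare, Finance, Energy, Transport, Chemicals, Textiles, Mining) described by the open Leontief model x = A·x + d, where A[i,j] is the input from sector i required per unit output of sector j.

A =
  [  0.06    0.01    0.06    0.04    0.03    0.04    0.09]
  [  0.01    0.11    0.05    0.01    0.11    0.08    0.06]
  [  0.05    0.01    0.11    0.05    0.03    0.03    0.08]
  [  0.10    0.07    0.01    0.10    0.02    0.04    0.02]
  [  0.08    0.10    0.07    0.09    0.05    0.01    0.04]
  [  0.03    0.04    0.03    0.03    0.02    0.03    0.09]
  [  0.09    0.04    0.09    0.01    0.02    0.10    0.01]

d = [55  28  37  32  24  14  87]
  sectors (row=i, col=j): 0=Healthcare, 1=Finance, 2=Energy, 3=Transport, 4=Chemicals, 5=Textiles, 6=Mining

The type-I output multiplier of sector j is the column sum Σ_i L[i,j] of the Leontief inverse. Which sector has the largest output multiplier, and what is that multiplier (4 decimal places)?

Form M = I − A:
  [  0.94   -0.01   -0.06   -0.04   -0.03   -0.04   -0.09]
  [ -0.01    0.89   -0.05   -0.01   -0.11   -0.08   -0.06]
  [ -0.05   -0.01    0.89   -0.05   -0.03   -0.03   -0.08]
  [ -0.10   -0.07   -0.01    0.90   -0.02   -0.04   -0.02]
  [ -0.08   -0.10   -0.07   -0.09    0.95   -0.01   -0.04]
  [ -0.03   -0.04   -0.03   -0.03   -0.02    0.97   -0.09]
  [ -0.09   -0.04   -0.09   -0.01   -0.02   -0.10    0.99]
Leontief inverse L = M⁻¹:
  [  1.0931    0.0317    0.0940    0.0623    0.0463    0.0658    0.1180]
  [  0.0467    1.1539    0.0935    0.0393    0.1433    0.1132    0.0986]
  [  0.0861    0.0328    1.1490    0.0760    0.0479    0.0569    0.1113]
  [  0.1339    0.1008    0.0383    1.1275    0.0434    0.0673    0.0520]
  [  0.1216    0.1394    0.1119    0.1237    1.0813    0.0443    0.0788]
  [  0.0560    0.0614    0.0574    0.0464    0.0362    1.0539    0.1117]
  [  0.1186    0.0625    0.1252    0.0327    0.0403    0.1238    1.0483]
Total output x = L · d:
  x_0 = 1.0931·55 + 0.0317·28 + 0.0940·37 + 0.0623·32 + 0.0463·24 + 0.0658·14 + 0.1180·87 = 78.7806
  x_1 = 0.0467·55 + 1.1539·28 + 0.0935·37 + 0.0393·32 + 0.1433·24 + 0.1132·14 + 0.0986·87 = 53.1963
  x_2 = 0.0861·55 + 0.0328·28 + 1.1490·37 + 0.0760·32 + 0.0479·24 + 0.0569·14 + 0.1113·87 = 62.2302
  x_3 = 0.1339·55 + 0.1008·28 + 0.0383·37 + 1.1275·32 + 0.0434·24 + 0.0673·14 + 0.0520·87 = 54.1926
  x_4 = 0.1216·55 + 0.1394·28 + 0.1119·37 + 0.1237·32 + 1.0813·24 + 0.0443·14 + 0.0788·87 = 52.1129
  x_5 = 0.0560·55 + 0.0614·28 + 0.0574·37 + 0.0464·32 + 0.0362·24 + 1.0539·14 + 0.1117·87 = 33.7456
  x_6 = 0.1186·55 + 0.0625·28 + 0.1252·37 + 0.0327·32 + 0.0403·24 + 0.1238·14 + 1.0483·87 = 107.8561
Output multipliers (column sums of L):
  Healthcare: 1.6560
  Finance: 1.5825
  Energy: 1.6693
  Transport: 1.5077
  Chemicals: 1.4388
  Textiles: 1.5252
  Mining: 1.6187

Energy (1.6693)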